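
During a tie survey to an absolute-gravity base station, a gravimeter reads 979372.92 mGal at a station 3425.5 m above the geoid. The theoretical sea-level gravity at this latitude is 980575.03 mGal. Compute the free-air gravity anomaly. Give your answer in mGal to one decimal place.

-145.0

Free-air correction = 0.3086 × 3425.5 = 1057.11 mGal
Free-air anomaly = 979372.92 − 980575.03 + (1057.11) = -145.00 mGal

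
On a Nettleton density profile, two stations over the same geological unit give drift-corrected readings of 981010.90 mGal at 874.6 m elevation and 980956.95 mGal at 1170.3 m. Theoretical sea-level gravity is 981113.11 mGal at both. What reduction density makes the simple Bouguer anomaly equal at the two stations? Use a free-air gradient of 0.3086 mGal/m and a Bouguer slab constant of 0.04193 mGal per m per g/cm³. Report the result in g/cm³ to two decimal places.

Δg_obs = 980956.95 − 981010.90 = -53.95 mGal over Δh = 1170.3 − 874.6 = 295.7 m
Equal Bouguer anomalies ⇒ Δg_obs + (0.3086 − 0.04193ρ)·Δh = 0
0.3086 − 0.04193ρ = −Δg_obs/Δh = 0.18245
ρ = (0.3086 − 0.18245) / 0.04193 = 3.01 g/cm³

3.01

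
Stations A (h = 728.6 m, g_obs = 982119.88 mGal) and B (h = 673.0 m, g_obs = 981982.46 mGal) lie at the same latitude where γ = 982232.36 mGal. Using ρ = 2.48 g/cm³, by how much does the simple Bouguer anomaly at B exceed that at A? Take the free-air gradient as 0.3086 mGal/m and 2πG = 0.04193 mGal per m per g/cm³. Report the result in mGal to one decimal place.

Δg_SB(A) = 982119.88 − 982232.36 + 0.3086×728.6 − 0.04193×2.48×728.6 = 36.60 mGal
Δg_SB(B) = 981982.46 − 982232.36 + 0.3086×673.0 − 0.04193×2.48×673.0 = -112.20 mGal
Difference = -112.20 − (36.60) = -148.80 mGal

-148.8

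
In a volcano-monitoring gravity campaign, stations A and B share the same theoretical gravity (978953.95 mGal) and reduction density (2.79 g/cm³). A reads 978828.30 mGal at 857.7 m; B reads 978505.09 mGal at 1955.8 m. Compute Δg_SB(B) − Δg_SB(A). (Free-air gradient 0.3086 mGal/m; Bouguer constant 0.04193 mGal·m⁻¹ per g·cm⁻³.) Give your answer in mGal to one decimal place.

-112.8

Δg_SB(A) = 978828.30 − 978953.95 + 0.3086×857.7 − 0.04193×2.79×857.7 = 38.70 mGal
Δg_SB(B) = 978505.09 − 978953.95 + 0.3086×1955.8 − 0.04193×2.79×1955.8 = -74.10 mGal
Difference = -74.10 − (38.70) = -112.80 mGal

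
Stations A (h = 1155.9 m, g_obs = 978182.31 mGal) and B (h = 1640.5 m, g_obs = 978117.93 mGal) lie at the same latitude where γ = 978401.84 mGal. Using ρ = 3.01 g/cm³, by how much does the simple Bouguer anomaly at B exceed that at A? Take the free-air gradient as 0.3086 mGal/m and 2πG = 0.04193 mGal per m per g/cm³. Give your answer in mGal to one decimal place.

Δg_SB(A) = 978182.31 − 978401.84 + 0.3086×1155.9 − 0.04193×3.01×1155.9 = -8.70 mGal
Δg_SB(B) = 978117.93 − 978401.84 + 0.3086×1640.5 − 0.04193×3.01×1640.5 = 15.30 mGal
Difference = 15.30 − (-8.70) = 24.00 mGal

24.0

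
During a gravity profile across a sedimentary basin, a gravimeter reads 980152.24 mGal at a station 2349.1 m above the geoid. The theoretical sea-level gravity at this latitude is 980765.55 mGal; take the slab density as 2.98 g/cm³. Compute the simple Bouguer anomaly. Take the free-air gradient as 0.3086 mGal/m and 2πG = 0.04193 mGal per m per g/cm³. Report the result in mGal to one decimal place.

-181.9

Free-air correction = 0.3086 × 2349.1 = 724.93 mGal
Free-air anomaly = 980152.24 − 980765.55 + (724.93) = 111.62 mGal
Bouguer slab correction = 0.04193 × 2.98 × 2349.1 = 293.52 mGal
Simple Bouguer anomaly = 111.62 − (293.52) = -181.90 mGal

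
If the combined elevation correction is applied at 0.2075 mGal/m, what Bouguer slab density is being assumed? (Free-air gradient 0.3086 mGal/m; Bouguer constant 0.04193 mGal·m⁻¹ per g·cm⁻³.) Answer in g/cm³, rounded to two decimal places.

0.2075 = 0.3086 − 0.04193 × ρ
ρ = (0.3086 − 0.2075) / 0.04193 = 2.41 g/cm³

2.41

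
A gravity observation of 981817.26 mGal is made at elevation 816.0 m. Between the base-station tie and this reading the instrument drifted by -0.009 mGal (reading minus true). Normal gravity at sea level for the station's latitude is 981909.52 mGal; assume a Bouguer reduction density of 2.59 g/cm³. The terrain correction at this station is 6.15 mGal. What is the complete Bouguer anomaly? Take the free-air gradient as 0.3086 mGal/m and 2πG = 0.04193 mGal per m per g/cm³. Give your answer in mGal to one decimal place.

77.1

Drift-corrected reading = 981817.26 − (-0.009) = 981817.269 mGal
Free-air correction = 0.3086 × 816.0 = 251.82 mGal
Free-air anomaly = 981817.269 − 981909.52 + (251.82) = 159.569 mGal
Bouguer slab correction = 0.04193 × 2.59 × 816.0 = 88.62 mGal
Simple Bouguer anomaly = 159.569 − (88.62) = 70.949 mGal
Complete Bouguer anomaly = 70.949 + 6.15 = 77.099 mGal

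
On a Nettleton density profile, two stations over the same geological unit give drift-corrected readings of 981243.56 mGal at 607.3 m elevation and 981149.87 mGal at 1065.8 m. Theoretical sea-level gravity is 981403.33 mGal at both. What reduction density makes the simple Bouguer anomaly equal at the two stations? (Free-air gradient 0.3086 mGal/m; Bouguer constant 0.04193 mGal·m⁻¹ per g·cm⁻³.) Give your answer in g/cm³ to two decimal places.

2.49

Δg_obs = 981149.87 − 981243.56 = -93.69 mGal over Δh = 1065.8 − 607.3 = 458.5 m
Equal Bouguer anomalies ⇒ Δg_obs + (0.3086 − 0.04193ρ)·Δh = 0
0.3086 − 0.04193ρ = −Δg_obs/Δh = 0.20434
ρ = (0.3086 − 0.20434) / 0.04193 = 2.49 g/cm³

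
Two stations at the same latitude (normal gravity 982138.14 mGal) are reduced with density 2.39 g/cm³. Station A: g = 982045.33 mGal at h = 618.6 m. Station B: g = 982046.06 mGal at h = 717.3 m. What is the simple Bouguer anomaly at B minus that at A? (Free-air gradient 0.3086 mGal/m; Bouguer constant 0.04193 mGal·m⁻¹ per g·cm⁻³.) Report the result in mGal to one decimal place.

Δg_SB(A) = 982045.33 − 982138.14 + 0.3086×618.6 − 0.04193×2.39×618.6 = 36.10 mGal
Δg_SB(B) = 982046.06 − 982138.14 + 0.3086×717.3 − 0.04193×2.39×717.3 = 57.40 mGal
Difference = 57.40 − (36.10) = 21.30 mGal

21.3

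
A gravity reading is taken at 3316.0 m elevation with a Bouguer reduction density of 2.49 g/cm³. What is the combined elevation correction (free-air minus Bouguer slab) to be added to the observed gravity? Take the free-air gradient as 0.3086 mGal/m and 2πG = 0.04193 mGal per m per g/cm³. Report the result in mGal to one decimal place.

Combined gradient = 0.3086 − 0.04193 × 2.49 = 0.2041943 mGal/m
Combined elevation correction = 0.2041943 × 3316.0 = 677.1 mGal

677.1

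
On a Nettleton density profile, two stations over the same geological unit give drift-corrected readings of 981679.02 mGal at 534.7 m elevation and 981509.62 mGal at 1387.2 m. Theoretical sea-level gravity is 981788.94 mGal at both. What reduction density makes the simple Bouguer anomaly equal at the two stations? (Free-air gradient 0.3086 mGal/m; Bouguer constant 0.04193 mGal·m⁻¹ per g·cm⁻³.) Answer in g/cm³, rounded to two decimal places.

2.62

Δg_obs = 981509.62 − 981679.02 = -169.40 mGal over Δh = 1387.2 − 534.7 = 852.5 m
Equal Bouguer anomalies ⇒ Δg_obs + (0.3086 − 0.04193ρ)·Δh = 0
0.3086 − 0.04193ρ = −Δg_obs/Δh = 0.19871
ρ = (0.3086 − 0.19871) / 0.04193 = 2.62 g/cm³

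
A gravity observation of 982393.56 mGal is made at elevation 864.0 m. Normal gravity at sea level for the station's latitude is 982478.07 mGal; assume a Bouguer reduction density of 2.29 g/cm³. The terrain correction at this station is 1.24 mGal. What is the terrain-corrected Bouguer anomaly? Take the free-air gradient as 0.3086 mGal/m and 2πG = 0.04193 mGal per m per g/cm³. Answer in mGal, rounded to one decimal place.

Free-air correction = 0.3086 × 864.0 = 266.63 mGal
Free-air anomaly = 982393.56 − 982478.07 + (266.63) = 182.12 mGal
Bouguer slab correction = 0.04193 × 2.29 × 864.0 = 82.96 mGal
Simple Bouguer anomaly = 182.12 − (82.96) = 99.16 mGal
Complete Bouguer anomaly = 99.16 + 1.24 = 100.40 mGal

100.4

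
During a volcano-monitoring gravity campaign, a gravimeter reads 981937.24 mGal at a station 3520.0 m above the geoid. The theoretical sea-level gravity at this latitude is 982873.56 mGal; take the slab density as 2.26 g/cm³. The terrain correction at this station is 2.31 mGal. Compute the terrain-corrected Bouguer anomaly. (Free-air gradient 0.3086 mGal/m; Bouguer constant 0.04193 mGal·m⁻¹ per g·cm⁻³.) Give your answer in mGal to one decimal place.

-181.3

Free-air correction = 0.3086 × 3520.0 = 1086.27 mGal
Free-air anomaly = 981937.24 − 982873.56 + (1086.27) = 149.95 mGal
Bouguer slab correction = 0.04193 × 2.26 × 3520.0 = 333.56 mGal
Simple Bouguer anomaly = 149.95 − (333.56) = -183.61 mGal
Complete Bouguer anomaly = -183.61 + 2.31 = -181.30 mGal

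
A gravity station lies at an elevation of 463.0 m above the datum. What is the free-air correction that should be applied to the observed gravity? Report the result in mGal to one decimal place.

Free-air correction = 0.3086 × 463.0 = 142.9 mGal

142.9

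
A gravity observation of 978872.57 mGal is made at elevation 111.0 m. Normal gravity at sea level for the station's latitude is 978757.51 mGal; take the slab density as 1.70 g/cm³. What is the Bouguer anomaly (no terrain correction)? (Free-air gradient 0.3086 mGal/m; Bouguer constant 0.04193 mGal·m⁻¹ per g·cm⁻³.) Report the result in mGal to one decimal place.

Free-air correction = 0.3086 × 111.0 = 34.25 mGal
Free-air anomaly = 978872.57 − 978757.51 + (34.25) = 149.31 mGal
Bouguer slab correction = 0.04193 × 1.70 × 111.0 = 7.91 mGal
Simple Bouguer anomaly = 149.31 − (7.91) = 141.40 mGal

141.4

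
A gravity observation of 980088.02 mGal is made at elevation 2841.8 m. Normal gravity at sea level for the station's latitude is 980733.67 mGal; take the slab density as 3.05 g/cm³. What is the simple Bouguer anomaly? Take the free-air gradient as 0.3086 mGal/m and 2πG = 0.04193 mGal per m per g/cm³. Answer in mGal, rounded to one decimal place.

-132.1

Free-air correction = 0.3086 × 2841.8 = 876.98 mGal
Free-air anomaly = 980088.02 − 980733.67 + (876.98) = 231.33 mGal
Bouguer slab correction = 0.04193 × 3.05 × 2841.8 = 363.43 mGal
Simple Bouguer anomaly = 231.33 − (363.43) = -132.10 mGal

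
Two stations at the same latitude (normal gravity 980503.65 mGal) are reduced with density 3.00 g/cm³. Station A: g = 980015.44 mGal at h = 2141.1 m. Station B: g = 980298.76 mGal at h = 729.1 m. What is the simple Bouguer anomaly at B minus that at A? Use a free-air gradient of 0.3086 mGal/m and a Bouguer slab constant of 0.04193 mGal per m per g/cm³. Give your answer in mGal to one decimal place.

Δg_SB(A) = 980015.44 − 980503.65 + 0.3086×2141.1 − 0.04193×3.00×2141.1 = -96.80 mGal
Δg_SB(B) = 980298.76 − 980503.65 + 0.3086×729.1 − 0.04193×3.00×729.1 = -71.60 mGal
Difference = -71.60 − (-96.80) = 25.20 mGal

25.2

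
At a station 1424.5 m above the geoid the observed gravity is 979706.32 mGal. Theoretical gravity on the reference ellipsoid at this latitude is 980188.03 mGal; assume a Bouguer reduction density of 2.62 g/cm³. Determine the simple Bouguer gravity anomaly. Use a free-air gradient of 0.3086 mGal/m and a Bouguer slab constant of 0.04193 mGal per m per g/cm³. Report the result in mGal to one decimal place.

-198.6

Free-air correction = 0.3086 × 1424.5 = 439.60 mGal
Free-air anomaly = 979706.32 − 980188.03 + (439.60) = -42.11 mGal
Bouguer slab correction = 0.04193 × 2.62 × 1424.5 = 156.49 mGal
Simple Bouguer anomaly = -42.11 − (156.49) = -198.60 mGal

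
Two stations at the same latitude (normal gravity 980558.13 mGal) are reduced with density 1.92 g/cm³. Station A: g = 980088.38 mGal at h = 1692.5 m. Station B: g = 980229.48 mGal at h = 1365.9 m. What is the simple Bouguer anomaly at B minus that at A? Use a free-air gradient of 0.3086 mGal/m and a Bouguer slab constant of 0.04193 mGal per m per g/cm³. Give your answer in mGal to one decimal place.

66.6

Δg_SB(A) = 980088.38 − 980558.13 + 0.3086×1692.5 − 0.04193×1.92×1692.5 = -83.70 mGal
Δg_SB(B) = 980229.48 − 980558.13 + 0.3086×1365.9 − 0.04193×1.92×1365.9 = -17.10 mGal
Difference = -17.10 − (-83.70) = 66.60 mGal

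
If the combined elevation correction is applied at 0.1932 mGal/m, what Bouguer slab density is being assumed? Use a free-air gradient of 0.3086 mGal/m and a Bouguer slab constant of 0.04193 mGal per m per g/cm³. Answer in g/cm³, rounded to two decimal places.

0.1932 = 0.3086 − 0.04193 × ρ
ρ = (0.3086 − 0.1932) / 0.04193 = 2.75 g/cm³

2.75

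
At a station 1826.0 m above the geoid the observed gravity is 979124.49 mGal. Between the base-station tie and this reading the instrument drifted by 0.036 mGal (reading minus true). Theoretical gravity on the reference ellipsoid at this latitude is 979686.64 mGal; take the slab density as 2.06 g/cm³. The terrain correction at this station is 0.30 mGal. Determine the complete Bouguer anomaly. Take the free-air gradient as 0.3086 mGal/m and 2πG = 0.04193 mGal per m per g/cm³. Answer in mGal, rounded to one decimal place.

Drift-corrected reading = 979124.49 − (0.036) = 979124.454 mGal
Free-air correction = 0.3086 × 1826.0 = 563.50 mGal
Free-air anomaly = 979124.454 − 979686.64 + (563.50) = 1.314 mGal
Bouguer slab correction = 0.04193 × 2.06 × 1826.0 = 157.72 mGal
Simple Bouguer anomaly = 1.314 − (157.72) = -156.406 mGal
Complete Bouguer anomaly = -156.406 + 0.30 = -156.106 mGal

-156.1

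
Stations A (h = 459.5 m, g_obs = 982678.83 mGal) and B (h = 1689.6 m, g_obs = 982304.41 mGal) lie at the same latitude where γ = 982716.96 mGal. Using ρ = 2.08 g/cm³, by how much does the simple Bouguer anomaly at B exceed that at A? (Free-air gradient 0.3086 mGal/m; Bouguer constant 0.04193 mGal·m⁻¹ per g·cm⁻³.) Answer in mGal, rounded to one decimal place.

Δg_SB(A) = 982678.83 − 982716.96 + 0.3086×459.5 − 0.04193×2.08×459.5 = 63.60 mGal
Δg_SB(B) = 982304.41 − 982716.96 + 0.3086×1689.6 − 0.04193×2.08×1689.6 = -38.50 mGal
Difference = -38.50 − (63.60) = -102.10 mGal

-102.1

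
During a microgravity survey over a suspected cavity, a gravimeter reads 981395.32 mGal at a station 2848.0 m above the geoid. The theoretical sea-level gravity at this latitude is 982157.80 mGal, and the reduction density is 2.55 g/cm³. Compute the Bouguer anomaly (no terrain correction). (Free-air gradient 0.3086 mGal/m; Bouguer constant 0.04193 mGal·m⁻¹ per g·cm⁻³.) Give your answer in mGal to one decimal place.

Free-air correction = 0.3086 × 2848.0 = 878.89 mGal
Free-air anomaly = 981395.32 − 982157.80 + (878.89) = 116.41 mGal
Bouguer slab correction = 0.04193 × 2.55 × 2848.0 = 304.51 mGal
Simple Bouguer anomaly = 116.41 − (304.51) = -188.10 mGal

-188.1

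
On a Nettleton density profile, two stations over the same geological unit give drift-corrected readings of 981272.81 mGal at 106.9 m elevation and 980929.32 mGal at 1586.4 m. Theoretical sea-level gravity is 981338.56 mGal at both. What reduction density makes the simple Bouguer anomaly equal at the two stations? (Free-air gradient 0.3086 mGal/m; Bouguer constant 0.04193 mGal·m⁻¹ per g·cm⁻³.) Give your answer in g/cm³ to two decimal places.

Δg_obs = 980929.32 − 981272.81 = -343.49 mGal over Δh = 1586.4 − 106.9 = 1479.5 m
Equal Bouguer anomalies ⇒ Δg_obs + (0.3086 − 0.04193ρ)·Δh = 0
0.3086 − 0.04193ρ = −Δg_obs/Δh = 0.23217
ρ = (0.3086 − 0.23217) / 0.04193 = 1.82 g/cm³

1.82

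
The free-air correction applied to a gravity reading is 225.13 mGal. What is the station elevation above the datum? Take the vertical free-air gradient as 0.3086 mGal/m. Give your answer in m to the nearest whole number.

h = 225.13 / 0.3086 = 729.52 m

730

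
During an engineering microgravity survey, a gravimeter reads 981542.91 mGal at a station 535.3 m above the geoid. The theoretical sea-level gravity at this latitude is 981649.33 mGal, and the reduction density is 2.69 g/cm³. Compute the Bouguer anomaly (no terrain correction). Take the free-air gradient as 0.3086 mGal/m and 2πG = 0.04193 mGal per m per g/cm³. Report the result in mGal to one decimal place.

-1.6

Free-air correction = 0.3086 × 535.3 = 165.19 mGal
Free-air anomaly = 981542.91 − 981649.33 + (165.19) = 58.77 mGal
Bouguer slab correction = 0.04193 × 2.69 × 535.3 = 60.38 mGal
Simple Bouguer anomaly = 58.77 − (60.38) = -1.61 mGal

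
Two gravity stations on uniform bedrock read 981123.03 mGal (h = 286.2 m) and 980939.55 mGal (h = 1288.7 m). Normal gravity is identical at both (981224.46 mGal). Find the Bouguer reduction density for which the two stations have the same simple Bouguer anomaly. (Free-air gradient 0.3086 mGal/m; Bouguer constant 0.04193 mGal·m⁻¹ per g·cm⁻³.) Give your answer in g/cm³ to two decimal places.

Δg_obs = 980939.55 − 981123.03 = -183.48 mGal over Δh = 1288.7 − 286.2 = 1002.5 m
Equal Bouguer anomalies ⇒ Δg_obs + (0.3086 − 0.04193ρ)·Δh = 0
0.3086 − 0.04193ρ = −Δg_obs/Δh = 0.18302
ρ = (0.3086 − 0.18302) / 0.04193 = 2.99 g/cm³

2.99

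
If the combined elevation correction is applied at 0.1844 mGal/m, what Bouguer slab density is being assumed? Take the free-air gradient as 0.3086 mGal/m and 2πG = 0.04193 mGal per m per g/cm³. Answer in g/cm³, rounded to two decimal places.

0.1844 = 0.3086 − 0.04193 × ρ
ρ = (0.3086 − 0.1844) / 0.04193 = 2.96 g/cm³

2.96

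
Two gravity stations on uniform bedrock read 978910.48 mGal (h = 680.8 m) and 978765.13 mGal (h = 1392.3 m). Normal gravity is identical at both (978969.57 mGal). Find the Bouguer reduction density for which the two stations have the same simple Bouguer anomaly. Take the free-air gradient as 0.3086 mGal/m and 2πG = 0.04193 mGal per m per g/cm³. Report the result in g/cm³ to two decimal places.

2.49

Δg_obs = 978765.13 − 978910.48 = -145.35 mGal over Δh = 1392.3 − 680.8 = 711.5 m
Equal Bouguer anomalies ⇒ Δg_obs + (0.3086 − 0.04193ρ)·Δh = 0
0.3086 − 0.04193ρ = −Δg_obs/Δh = 0.20429
ρ = (0.3086 − 0.20429) / 0.04193 = 2.49 g/cm³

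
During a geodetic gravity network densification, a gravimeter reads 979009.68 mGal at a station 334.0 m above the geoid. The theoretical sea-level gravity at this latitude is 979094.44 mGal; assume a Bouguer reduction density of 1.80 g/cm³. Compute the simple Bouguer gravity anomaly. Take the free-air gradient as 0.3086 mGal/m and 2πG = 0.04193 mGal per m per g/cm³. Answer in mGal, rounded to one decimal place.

Free-air correction = 0.3086 × 334.0 = 103.07 mGal
Free-air anomaly = 979009.68 − 979094.44 + (103.07) = 18.31 mGal
Bouguer slab correction = 0.04193 × 1.80 × 334.0 = 25.21 mGal
Simple Bouguer anomaly = 18.31 − (25.21) = -6.90 mGal

-6.9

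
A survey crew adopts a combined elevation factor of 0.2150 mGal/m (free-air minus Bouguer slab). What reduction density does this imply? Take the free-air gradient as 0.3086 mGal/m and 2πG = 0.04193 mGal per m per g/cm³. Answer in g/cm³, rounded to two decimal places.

2.23

0.2150 = 0.3086 − 0.04193 × ρ
ρ = (0.3086 − 0.2150) / 0.04193 = 2.23 g/cm³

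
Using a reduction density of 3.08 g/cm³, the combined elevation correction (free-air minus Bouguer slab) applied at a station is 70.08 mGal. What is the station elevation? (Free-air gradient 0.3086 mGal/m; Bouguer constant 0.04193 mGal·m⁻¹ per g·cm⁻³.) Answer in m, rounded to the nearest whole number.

391

Combined gradient = 0.3086 − 0.04193 × 3.08 = 0.1794556 mGal/m
h = 70.08 / 0.1794556 = 390.51 m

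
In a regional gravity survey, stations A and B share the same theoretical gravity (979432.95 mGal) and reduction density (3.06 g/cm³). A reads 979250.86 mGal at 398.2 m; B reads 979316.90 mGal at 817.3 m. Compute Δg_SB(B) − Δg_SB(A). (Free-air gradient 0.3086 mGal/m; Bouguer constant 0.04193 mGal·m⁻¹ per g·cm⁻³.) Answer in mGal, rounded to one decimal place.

141.6

Δg_SB(A) = 979250.86 − 979432.95 + 0.3086×398.2 − 0.04193×3.06×398.2 = -110.30 mGal
Δg_SB(B) = 979316.90 − 979432.95 + 0.3086×817.3 − 0.04193×3.06×817.3 = 31.30 mGal
Difference = 31.30 − (-110.30) = 141.60 mGal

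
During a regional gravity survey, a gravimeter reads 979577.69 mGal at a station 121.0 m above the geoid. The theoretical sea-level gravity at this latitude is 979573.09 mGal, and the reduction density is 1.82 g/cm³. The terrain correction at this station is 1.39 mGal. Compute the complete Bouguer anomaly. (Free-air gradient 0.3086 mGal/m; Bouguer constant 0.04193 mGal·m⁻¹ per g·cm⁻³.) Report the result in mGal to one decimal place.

Free-air correction = 0.3086 × 121.0 = 37.34 mGal
Free-air anomaly = 979577.69 − 979573.09 + (37.34) = 41.94 mGal
Bouguer slab correction = 0.04193 × 1.82 × 121.0 = 9.23 mGal
Simple Bouguer anomaly = 41.94 − (9.23) = 32.71 mGal
Complete Bouguer anomaly = 32.71 + 1.39 = 34.10 mGal

34.1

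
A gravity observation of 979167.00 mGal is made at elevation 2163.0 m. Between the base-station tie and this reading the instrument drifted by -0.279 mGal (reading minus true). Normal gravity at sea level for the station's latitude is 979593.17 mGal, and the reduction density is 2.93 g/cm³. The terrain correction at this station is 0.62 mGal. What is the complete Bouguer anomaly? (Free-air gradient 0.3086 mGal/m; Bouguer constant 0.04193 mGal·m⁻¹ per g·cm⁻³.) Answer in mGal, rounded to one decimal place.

Drift-corrected reading = 979167.00 − (-0.279) = 979167.279 mGal
Free-air correction = 0.3086 × 2163.0 = 667.50 mGal
Free-air anomaly = 979167.279 − 979593.17 + (667.50) = 241.609 mGal
Bouguer slab correction = 0.04193 × 2.93 × 2163.0 = 265.74 mGal
Simple Bouguer anomaly = 241.609 − (265.74) = -24.131 mGal
Complete Bouguer anomaly = -24.131 + 0.62 = -23.511 mGal

-23.5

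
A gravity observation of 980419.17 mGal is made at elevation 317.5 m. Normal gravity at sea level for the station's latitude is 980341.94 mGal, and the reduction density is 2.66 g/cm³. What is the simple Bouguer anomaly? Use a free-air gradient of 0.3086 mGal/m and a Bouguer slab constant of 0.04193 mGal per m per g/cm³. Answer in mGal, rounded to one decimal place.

Free-air correction = 0.3086 × 317.5 = 97.98 mGal
Free-air anomaly = 980419.17 − 980341.94 + (97.98) = 175.21 mGal
Bouguer slab correction = 0.04193 × 2.66 × 317.5 = 35.41 mGal
Simple Bouguer anomaly = 175.21 − (35.41) = 139.80 mGal

139.8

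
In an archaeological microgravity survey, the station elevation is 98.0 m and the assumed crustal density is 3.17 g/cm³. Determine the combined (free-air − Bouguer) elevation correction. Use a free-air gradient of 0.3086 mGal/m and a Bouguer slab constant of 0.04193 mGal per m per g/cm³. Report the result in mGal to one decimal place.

17.2

Combined gradient = 0.3086 − 0.04193 × 3.17 = 0.1756819 mGal/m
Combined elevation correction = 0.1756819 × 98.0 = 17.2 mGal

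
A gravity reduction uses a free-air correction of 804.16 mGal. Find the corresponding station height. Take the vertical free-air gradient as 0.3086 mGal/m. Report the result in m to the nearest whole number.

2606

h = 804.16 / 0.3086 = 2605.83 m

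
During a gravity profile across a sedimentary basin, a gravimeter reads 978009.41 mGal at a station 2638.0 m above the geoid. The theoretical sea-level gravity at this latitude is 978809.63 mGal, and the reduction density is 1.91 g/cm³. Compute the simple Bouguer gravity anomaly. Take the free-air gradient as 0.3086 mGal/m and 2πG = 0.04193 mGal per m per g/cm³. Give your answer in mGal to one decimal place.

-197.4

Free-air correction = 0.3086 × 2638.0 = 814.09 mGal
Free-air anomaly = 978009.41 − 978809.63 + (814.09) = 13.87 mGal
Bouguer slab correction = 0.04193 × 1.91 × 2638.0 = 211.27 mGal
Simple Bouguer anomaly = 13.87 − (211.27) = -197.40 mGal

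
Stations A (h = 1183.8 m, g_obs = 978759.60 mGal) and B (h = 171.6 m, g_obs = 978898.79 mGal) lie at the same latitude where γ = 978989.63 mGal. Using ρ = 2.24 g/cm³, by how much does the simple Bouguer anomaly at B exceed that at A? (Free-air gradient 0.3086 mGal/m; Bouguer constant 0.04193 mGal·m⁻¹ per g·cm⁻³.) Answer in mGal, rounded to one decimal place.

-78.1

Δg_SB(A) = 978759.60 − 978989.63 + 0.3086×1183.8 − 0.04193×2.24×1183.8 = 24.10 mGal
Δg_SB(B) = 978898.79 − 978989.63 + 0.3086×171.6 − 0.04193×2.24×171.6 = -54.00 mGal
Difference = -54.00 − (24.10) = -78.10 mGal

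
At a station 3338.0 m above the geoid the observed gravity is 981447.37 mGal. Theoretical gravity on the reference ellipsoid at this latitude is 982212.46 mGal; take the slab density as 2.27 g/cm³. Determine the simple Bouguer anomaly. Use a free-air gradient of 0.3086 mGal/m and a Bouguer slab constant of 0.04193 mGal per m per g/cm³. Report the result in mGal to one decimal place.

Free-air correction = 0.3086 × 3338.0 = 1030.11 mGal
Free-air anomaly = 981447.37 − 982212.46 + (1030.11) = 265.02 mGal
Bouguer slab correction = 0.04193 × 2.27 × 3338.0 = 317.71 mGal
Simple Bouguer anomaly = 265.02 − (317.71) = -52.69 mGal

-52.7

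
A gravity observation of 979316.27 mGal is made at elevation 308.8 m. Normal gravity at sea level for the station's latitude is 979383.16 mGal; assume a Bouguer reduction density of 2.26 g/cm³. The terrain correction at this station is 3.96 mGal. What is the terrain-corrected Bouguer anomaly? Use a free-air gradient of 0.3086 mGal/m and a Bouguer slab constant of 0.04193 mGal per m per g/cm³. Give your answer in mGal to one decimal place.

3.1

Free-air correction = 0.3086 × 308.8 = 95.30 mGal
Free-air anomaly = 979316.27 − 979383.16 + (95.30) = 28.41 mGal
Bouguer slab correction = 0.04193 × 2.26 × 308.8 = 29.26 mGal
Simple Bouguer anomaly = 28.41 − (29.26) = -0.85 mGal
Complete Bouguer anomaly = -0.85 + 3.96 = 3.11 mGal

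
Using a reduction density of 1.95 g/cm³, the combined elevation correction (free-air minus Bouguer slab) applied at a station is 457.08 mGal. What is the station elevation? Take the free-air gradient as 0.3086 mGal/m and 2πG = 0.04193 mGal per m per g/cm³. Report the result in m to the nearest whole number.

Combined gradient = 0.3086 − 0.04193 × 1.95 = 0.2268365 mGal/m
h = 457.08 / 0.2268365 = 2015.02 m

2015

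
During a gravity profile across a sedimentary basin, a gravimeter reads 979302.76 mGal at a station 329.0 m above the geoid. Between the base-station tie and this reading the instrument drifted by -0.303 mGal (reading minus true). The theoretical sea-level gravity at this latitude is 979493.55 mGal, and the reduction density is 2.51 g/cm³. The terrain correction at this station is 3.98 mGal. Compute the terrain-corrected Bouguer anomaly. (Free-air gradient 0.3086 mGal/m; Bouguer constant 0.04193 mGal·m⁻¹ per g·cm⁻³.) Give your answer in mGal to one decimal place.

-119.6

Drift-corrected reading = 979302.76 − (-0.303) = 979303.063 mGal
Free-air correction = 0.3086 × 329.0 = 101.53 mGal
Free-air anomaly = 979303.063 − 979493.55 + (101.53) = -88.957 mGal
Bouguer slab correction = 0.04193 × 2.51 × 329.0 = 34.63 mGal
Simple Bouguer anomaly = -88.957 − (34.63) = -123.587 mGal
Complete Bouguer anomaly = -123.587 + 3.98 = -119.607 mGal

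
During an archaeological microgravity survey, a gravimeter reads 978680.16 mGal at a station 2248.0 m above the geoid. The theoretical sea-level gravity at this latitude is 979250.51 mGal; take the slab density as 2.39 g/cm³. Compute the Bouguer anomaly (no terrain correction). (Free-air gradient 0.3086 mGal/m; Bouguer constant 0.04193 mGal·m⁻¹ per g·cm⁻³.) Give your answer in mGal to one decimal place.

Free-air correction = 0.3086 × 2248.0 = 693.73 mGal
Free-air anomaly = 978680.16 − 979250.51 + (693.73) = 123.38 mGal
Bouguer slab correction = 0.04193 × 2.39 × 2248.0 = 225.28 mGal
Simple Bouguer anomaly = 123.38 − (225.28) = -101.90 mGal

-101.9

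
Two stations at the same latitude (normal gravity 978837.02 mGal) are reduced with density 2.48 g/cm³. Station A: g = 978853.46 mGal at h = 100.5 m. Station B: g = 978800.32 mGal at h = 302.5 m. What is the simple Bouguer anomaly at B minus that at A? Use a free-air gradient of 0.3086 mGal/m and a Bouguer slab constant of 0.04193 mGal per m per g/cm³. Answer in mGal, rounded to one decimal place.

Δg_SB(A) = 978853.46 − 978837.02 + 0.3086×100.5 − 0.04193×2.48×100.5 = 37.00 mGal
Δg_SB(B) = 978800.32 − 978837.02 + 0.3086×302.5 − 0.04193×2.48×302.5 = 25.20 mGal
Difference = 25.20 − (37.00) = -11.80 mGal

-11.8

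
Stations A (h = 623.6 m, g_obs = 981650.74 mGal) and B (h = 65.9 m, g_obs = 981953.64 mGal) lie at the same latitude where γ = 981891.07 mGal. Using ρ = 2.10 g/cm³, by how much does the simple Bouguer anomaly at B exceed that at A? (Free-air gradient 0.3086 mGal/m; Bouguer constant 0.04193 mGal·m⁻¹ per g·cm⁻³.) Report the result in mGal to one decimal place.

Δg_SB(A) = 981650.74 − 981891.07 + 0.3086×623.6 − 0.04193×2.10×623.6 = -102.80 mGal
Δg_SB(B) = 981953.64 − 981891.07 + 0.3086×65.9 − 0.04193×2.10×65.9 = 77.10 mGal
Difference = 77.10 − (-102.80) = 179.90 mGal

179.9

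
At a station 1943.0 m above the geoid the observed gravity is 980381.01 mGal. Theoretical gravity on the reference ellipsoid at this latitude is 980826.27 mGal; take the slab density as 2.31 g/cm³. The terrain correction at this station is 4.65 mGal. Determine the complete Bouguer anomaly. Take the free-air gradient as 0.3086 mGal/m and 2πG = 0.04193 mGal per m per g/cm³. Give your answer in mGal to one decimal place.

-29.2

Free-air correction = 0.3086 × 1943.0 = 599.61 mGal
Free-air anomaly = 980381.01 − 980826.27 + (599.61) = 154.35 mGal
Bouguer slab correction = 0.04193 × 2.31 × 1943.0 = 188.20 mGal
Simple Bouguer anomaly = 154.35 − (188.20) = -33.85 mGal
Complete Bouguer anomaly = -33.85 + 4.65 = -29.20 mGal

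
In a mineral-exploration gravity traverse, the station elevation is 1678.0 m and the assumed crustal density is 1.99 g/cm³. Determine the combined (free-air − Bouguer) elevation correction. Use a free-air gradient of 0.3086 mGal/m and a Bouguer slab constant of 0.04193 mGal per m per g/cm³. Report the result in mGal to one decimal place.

377.8

Combined gradient = 0.3086 − 0.04193 × 1.99 = 0.2251593 mGal/m
Combined elevation correction = 0.2251593 × 1678.0 = 377.8 mGal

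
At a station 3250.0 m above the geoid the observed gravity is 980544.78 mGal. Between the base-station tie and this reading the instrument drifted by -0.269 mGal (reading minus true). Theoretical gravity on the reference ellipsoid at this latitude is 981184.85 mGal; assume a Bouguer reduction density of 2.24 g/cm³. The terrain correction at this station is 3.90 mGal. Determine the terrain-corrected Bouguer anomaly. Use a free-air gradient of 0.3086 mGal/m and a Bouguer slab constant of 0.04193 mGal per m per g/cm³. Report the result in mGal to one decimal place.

61.8

Drift-corrected reading = 980544.78 − (-0.269) = 980545.049 mGal
Free-air correction = 0.3086 × 3250.0 = 1002.95 mGal
Free-air anomaly = 980545.049 − 981184.85 + (1002.95) = 363.149 mGal
Bouguer slab correction = 0.04193 × 2.24 × 3250.0 = 305.25 mGal
Simple Bouguer anomaly = 363.149 − (305.25) = 57.899 mGal
Complete Bouguer anomaly = 57.899 + 3.90 = 61.799 mGal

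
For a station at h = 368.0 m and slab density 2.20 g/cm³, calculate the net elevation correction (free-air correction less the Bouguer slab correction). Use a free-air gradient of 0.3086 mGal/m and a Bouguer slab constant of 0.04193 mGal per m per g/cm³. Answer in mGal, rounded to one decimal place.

Combined gradient = 0.3086 − 0.04193 × 2.20 = 0.2163540 mGal/m
Combined elevation correction = 0.2163540 × 368.0 = 79.6 mGal

79.6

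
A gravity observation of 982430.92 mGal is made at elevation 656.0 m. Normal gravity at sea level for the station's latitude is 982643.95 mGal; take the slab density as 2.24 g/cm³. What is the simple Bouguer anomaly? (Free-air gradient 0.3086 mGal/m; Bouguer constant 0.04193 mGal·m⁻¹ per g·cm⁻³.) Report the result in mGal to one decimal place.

-72.2

Free-air correction = 0.3086 × 656.0 = 202.44 mGal
Free-air anomaly = 982430.92 − 982643.95 + (202.44) = -10.59 mGal
Bouguer slab correction = 0.04193 × 2.24 × 656.0 = 61.61 mGal
Simple Bouguer anomaly = -10.59 − (61.61) = -72.20 mGal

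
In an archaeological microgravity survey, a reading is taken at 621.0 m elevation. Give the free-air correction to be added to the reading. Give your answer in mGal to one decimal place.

Free-air correction = 0.3086 × 621.0 = 191.6 mGal

191.6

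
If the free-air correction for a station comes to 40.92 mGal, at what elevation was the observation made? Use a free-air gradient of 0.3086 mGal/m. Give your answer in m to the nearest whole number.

133

h = 40.92 / 0.3086 = 132.60 m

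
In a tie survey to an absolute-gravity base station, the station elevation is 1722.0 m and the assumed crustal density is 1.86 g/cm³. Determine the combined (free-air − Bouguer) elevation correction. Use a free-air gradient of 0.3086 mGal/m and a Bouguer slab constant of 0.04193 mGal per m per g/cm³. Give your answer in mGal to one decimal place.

397.1

Combined gradient = 0.3086 − 0.04193 × 1.86 = 0.2306102 mGal/m
Combined elevation correction = 0.2306102 × 1722.0 = 397.1 mGal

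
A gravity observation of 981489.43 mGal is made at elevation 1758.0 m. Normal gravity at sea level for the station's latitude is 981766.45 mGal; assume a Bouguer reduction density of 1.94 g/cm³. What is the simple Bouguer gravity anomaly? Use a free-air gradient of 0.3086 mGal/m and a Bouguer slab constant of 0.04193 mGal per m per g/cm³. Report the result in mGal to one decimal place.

122.5

Free-air correction = 0.3086 × 1758.0 = 542.52 mGal
Free-air anomaly = 981489.43 − 981766.45 + (542.52) = 265.50 mGal
Bouguer slab correction = 0.04193 × 1.94 × 1758.0 = 143.00 mGal
Simple Bouguer anomaly = 265.50 − (143.00) = 122.50 mGal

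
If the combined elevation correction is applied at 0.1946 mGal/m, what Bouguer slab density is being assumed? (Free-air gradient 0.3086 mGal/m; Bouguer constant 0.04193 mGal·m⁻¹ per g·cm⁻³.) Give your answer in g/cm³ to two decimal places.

2.72

0.1946 = 0.3086 − 0.04193 × ρ
ρ = (0.3086 − 0.1946) / 0.04193 = 2.72 g/cm³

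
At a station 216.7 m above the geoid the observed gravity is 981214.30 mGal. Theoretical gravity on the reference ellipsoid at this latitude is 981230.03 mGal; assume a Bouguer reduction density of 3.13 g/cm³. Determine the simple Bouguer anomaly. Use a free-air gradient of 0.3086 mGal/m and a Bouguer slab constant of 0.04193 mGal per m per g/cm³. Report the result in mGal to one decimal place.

Free-air correction = 0.3086 × 216.7 = 66.87 mGal
Free-air anomaly = 981214.30 − 981230.03 + (66.87) = 51.14 mGal
Bouguer slab correction = 0.04193 × 3.13 × 216.7 = 28.44 mGal
Simple Bouguer anomaly = 51.14 − (28.44) = 22.70 mGal

22.7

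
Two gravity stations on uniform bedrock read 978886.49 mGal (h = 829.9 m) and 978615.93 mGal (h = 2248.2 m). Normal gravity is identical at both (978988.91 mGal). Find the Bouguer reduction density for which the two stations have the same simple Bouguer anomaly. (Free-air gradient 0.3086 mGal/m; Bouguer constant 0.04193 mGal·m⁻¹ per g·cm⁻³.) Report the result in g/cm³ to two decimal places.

Δg_obs = 978615.93 − 978886.49 = -270.56 mGal over Δh = 2248.2 − 829.9 = 1418.3 m
Equal Bouguer anomalies ⇒ Δg_obs + (0.3086 − 0.04193ρ)·Δh = 0
0.3086 − 0.04193ρ = −Δg_obs/Δh = 0.19076
ρ = (0.3086 − 0.19076) / 0.04193 = 2.81 g/cm³

2.81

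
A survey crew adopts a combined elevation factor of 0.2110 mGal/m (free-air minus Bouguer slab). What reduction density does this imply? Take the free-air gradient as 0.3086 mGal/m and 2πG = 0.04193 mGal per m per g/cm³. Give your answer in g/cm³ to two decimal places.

2.33

0.2110 = 0.3086 − 0.04193 × ρ
ρ = (0.3086 − 0.2110) / 0.04193 = 2.33 g/cm³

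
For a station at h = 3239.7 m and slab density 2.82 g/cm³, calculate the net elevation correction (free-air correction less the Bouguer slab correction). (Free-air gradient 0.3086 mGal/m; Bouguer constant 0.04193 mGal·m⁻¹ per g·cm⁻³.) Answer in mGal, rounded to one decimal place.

616.7

Combined gradient = 0.3086 − 0.04193 × 2.82 = 0.1903574 mGal/m
Combined elevation correction = 0.1903574 × 3239.7 = 616.7 mGal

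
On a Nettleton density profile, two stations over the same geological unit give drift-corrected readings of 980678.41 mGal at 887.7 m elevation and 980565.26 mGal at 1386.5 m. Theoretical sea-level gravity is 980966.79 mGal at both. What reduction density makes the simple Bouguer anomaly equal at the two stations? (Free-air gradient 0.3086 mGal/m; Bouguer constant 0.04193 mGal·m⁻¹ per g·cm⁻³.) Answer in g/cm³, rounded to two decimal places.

1.95

Δg_obs = 980565.26 − 980678.41 = -113.15 mGal over Δh = 1386.5 − 887.7 = 498.8 m
Equal Bouguer anomalies ⇒ Δg_obs + (0.3086 − 0.04193ρ)·Δh = 0
0.3086 − 0.04193ρ = −Δg_obs/Δh = 0.22684
ρ = (0.3086 − 0.22684) / 0.04193 = 1.95 g/cm³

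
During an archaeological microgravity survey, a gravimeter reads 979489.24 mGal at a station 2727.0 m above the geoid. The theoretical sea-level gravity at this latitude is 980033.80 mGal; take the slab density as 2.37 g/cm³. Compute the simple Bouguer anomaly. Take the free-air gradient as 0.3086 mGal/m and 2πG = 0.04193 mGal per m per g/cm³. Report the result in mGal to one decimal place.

26.0

Free-air correction = 0.3086 × 2727.0 = 841.55 mGal
Free-air anomaly = 979489.24 − 980033.80 + (841.55) = 296.99 mGal
Bouguer slab correction = 0.04193 × 2.37 × 2727.0 = 270.99 mGal
Simple Bouguer anomaly = 296.99 − (270.99) = 26.00 mGal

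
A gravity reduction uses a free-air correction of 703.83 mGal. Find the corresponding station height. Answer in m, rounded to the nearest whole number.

h = 703.83 / 0.3086 = 2280.72 m

2281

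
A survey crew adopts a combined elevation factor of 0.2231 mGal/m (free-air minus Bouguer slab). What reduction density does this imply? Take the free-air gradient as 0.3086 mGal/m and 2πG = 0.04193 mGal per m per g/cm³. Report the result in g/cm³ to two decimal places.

0.2231 = 0.3086 − 0.04193 × ρ
ρ = (0.3086 − 0.2231) / 0.04193 = 2.04 g/cm³

2.04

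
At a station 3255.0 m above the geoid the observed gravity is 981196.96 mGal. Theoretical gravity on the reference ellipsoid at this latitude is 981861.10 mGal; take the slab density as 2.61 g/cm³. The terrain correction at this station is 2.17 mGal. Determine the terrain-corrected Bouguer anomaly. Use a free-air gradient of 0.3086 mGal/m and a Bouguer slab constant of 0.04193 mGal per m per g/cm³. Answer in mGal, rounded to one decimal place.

-13.7

Free-air correction = 0.3086 × 3255.0 = 1004.49 mGal
Free-air anomaly = 981196.96 − 981861.10 + (1004.49) = 340.35 mGal
Bouguer slab correction = 0.04193 × 2.61 × 3255.0 = 356.22 mGal
Simple Bouguer anomaly = 340.35 − (356.22) = -15.87 mGal
Complete Bouguer anomaly = -15.87 + 2.17 = -13.70 mGal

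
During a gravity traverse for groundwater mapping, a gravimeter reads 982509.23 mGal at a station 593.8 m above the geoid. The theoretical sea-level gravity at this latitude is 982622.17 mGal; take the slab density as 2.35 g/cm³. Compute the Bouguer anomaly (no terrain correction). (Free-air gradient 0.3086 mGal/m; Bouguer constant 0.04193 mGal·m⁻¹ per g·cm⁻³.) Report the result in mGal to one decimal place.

11.8

Free-air correction = 0.3086 × 593.8 = 183.25 mGal
Free-air anomaly = 982509.23 − 982622.17 + (183.25) = 70.31 mGal
Bouguer slab correction = 0.04193 × 2.35 × 593.8 = 58.51 mGal
Simple Bouguer anomaly = 70.31 − (58.51) = 11.80 mGal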